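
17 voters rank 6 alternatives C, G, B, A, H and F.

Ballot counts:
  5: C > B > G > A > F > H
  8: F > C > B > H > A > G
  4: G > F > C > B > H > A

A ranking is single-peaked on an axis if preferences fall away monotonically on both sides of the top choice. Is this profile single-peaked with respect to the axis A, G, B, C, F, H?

Axis positions: A=1, G=2, B=3, C=4, F=5, H=6.
Group 1 (peak C at position 4): ranking walks positions 4-3-2-1-5-6, expanding outward from the peak — single-peaked.
Group 2: ranking walks positions 5-4-3-6-1-2; A is ranked above G even though G lies between A and the peak F on the axis — preferences dip and rise again. Not single-peaked.
Group 3: ranking walks positions 2-5-4-3-6-1; F is ranked above B even though B lies between F and the peak G on the axis — preferences dip and rise again. Not single-peaked.
Group 2 violates single-peakedness, so the profile is not single-peaked on this axis.

no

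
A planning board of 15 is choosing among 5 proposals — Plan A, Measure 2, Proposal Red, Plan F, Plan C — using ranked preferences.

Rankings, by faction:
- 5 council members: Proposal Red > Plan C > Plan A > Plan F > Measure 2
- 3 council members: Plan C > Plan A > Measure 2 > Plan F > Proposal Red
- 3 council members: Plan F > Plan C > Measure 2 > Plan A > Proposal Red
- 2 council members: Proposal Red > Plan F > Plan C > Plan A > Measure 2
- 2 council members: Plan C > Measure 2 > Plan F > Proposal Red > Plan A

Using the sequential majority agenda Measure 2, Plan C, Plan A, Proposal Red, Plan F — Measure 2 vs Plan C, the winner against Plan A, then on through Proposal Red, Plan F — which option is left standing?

Round 1: Measure 2 vs Plan C — 0–15, Plan C advances.
Round 2: Plan C vs Plan A — 15–0, Plan C advances.
Round 3: Plan C vs Proposal Red — 8–7, Plan C advances.
Round 4: Plan C vs Plan F — 10–5, Plan C advances.
Plan C survives the agenda.

Plan C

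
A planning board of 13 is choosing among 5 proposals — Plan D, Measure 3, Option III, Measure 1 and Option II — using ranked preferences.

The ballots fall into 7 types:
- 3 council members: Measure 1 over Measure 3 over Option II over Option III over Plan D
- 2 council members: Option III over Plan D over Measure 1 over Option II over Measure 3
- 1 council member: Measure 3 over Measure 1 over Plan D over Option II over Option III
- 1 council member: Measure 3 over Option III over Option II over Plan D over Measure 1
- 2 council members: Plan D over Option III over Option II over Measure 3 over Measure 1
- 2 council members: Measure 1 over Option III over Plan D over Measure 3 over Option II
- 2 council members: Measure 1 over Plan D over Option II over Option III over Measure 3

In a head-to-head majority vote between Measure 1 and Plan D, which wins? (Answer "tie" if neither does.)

Measure 1

Ballots ranking Measure 1 above Plan D: 3 + 1 + 2 + 2 = 8.
Ballots ranking Plan D above Measure 1: 13 − 8 = 5.
Measure 1 wins the head-to-head 8–5.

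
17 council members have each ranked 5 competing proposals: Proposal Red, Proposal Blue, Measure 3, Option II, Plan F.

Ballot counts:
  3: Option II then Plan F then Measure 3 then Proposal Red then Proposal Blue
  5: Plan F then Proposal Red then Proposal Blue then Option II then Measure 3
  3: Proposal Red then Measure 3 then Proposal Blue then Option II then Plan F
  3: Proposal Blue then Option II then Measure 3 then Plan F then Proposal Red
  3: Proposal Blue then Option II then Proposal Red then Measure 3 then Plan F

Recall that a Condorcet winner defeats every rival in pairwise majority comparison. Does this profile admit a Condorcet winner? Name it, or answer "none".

none

Head-to-head results (17 council members):
Proposal Red vs Proposal Blue: 11 to 6, Proposal Red.
Proposal Red vs Measure 3: Proposal Red preferred on 5+3+3 = 11 ballots; Proposal Red wins 11–6.
Proposal Red vs Option II: 5+3 = 8 for Proposal Red, 9 for Option II — Option II by 9–8.
Proposal Red vs Plan F: Proposal Red is ranked higher on 3+3 = 6 ballots, Plan F on 11. Plan F wins 11–6.
Proposal Blue vs Measure 3: 11 to 6, Proposal Blue.
Proposal Blue–Option II: Proposal Blue 14–3.
Proposal Blue vs Plan F: 3+3+3 = 9 for Proposal Blue, 8 for Plan F — Proposal Blue by 9–8.
Measure 3 vs Option II: Option II wins 14–3.
Measure 3 vs Plan F: 3+3+3 = 9 for Measure 3, 8 for Plan F — Measure 3 by 9–8.
Option II vs Plan F: Option II wins 12–5.
Every option loses at least once (Proposal Red loses to Option II; Proposal Blue loses to Proposal Red; Measure 3 loses to Proposal Red; Option II loses to Proposal Blue; Plan F loses to Proposal Blue). The majority relation contains the cycle Proposal Red → Proposal Blue → Option II → Proposal Red, so there is no Condorcet winner.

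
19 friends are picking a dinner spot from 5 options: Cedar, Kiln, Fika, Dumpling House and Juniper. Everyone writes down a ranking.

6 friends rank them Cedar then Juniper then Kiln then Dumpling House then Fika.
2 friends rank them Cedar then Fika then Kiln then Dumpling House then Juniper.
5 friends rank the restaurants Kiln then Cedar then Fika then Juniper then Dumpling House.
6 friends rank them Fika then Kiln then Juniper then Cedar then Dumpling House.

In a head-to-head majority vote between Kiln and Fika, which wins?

Kiln

Ballots ranking Kiln above Fika: 6 + 5 = 11.
Ballots ranking Fika above Kiln: 19 − 11 = 8.
Kiln wins the head-to-head 11–8.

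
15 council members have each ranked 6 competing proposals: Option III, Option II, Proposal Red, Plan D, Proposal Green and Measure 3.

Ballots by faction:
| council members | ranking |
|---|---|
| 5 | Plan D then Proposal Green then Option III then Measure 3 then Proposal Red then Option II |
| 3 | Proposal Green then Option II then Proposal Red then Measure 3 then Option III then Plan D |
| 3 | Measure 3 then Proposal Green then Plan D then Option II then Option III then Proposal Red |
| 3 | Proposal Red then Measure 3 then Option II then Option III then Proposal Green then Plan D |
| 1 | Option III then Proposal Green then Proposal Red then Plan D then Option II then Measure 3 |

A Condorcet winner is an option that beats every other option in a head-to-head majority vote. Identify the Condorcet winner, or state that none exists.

Proposal Green

Pairwise majorities:
Option III vs Option II: Option III preferred on 5+1 = 6 ballots; Option II wins 9–6.
Option III vs Proposal Red: Option III is ranked higher on 5+3+1 = 9 ballots, Proposal Red on 6. Option III wins 9–6.
Option III vs Plan D: 7 to 8, Plan D.
Option III vs Proposal Green: Option III preferred on 3+1 = 4 ballots; Proposal Green wins 11–4.
Option III vs Measure 3: Option III preferred on 5+1 = 6 ballots; Measure 3 wins 9–6.
Option II vs Proposal Red: 3+3 = 6 for Option II, 9 for Proposal Red — Proposal Red by 9–6.
Option II vs Plan D: 6 to 9, Plan D.
Option II vs Proposal Green: Option II is ranked higher on 3 ballots, Proposal Green on 12. Proposal Green wins 12–3.
Option II vs Measure 3: 3+1 = 4 for Option II, 11 for Measure 3 — Measure 3 by 11–4.
Proposal Red vs Plan D: 7 to 8, Plan D.
Proposal Red vs Proposal Green: 3 to 12, Proposal Green.
Proposal Red vs Measure 3: 7 to 8, Measure 3.
Plan D vs Proposal Green: 5 for Plan D, 10 for Proposal Green — Proposal Green by 10–5.
Plan D vs Measure 3: 6 to 9, Measure 3.
Proposal Green vs Measure 3: 9 to 6, Proposal Green.
Proposal Green defeats every rival head-to-head and is the Condorcet winner.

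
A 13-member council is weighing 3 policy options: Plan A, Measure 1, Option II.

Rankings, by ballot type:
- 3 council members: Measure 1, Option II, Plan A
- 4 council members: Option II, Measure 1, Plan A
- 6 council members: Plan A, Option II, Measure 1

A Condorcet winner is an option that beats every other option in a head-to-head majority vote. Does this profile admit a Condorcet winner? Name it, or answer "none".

Option II

Pairwise majorities:
Plan A–Measure 1: Measure 1 7–6.
Plan A vs Option II: Option II wins 7–6.
Measure 1 vs Option II: Option II wins 10–3.
Option II wins every pairwise contest, so Option II is the Condorcet winner.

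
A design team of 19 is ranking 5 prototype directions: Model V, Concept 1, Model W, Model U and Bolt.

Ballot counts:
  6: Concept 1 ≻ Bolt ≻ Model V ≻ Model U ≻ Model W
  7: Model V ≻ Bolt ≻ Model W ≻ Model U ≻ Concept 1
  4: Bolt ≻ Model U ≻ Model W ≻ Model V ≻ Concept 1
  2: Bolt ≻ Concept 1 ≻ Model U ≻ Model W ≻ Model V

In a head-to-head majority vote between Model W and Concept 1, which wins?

Ballots ranking Model W above Concept 1: 7 + 4 = 11.
Ballots ranking Concept 1 above Model W: 19 − 11 = 8.
Model W wins the head-to-head 11–8.

Model W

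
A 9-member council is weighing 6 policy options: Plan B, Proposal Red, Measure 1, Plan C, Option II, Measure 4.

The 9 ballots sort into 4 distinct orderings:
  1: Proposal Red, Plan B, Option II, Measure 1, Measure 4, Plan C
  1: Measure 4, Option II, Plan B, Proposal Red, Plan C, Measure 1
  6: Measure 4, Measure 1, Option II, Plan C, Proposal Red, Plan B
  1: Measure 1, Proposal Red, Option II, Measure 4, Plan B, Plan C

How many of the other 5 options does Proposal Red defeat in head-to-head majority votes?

Proposal Red against each rival (9 council members):
Proposal Red vs Plan B: Proposal Red, 8–1.
Proposal Red vs Measure 1: Measure 1, 7–2.
Proposal Red vs Plan C: Plan C, 6–3.
Proposal Red vs Option II: 2 to 7, Option II.
Proposal Red–Measure 4: Measure 4 7–2.
Proposal Red beats Plan B; loses to Measure 1, Plan C, Option II, Measure 4 — 1 pairwise win.

1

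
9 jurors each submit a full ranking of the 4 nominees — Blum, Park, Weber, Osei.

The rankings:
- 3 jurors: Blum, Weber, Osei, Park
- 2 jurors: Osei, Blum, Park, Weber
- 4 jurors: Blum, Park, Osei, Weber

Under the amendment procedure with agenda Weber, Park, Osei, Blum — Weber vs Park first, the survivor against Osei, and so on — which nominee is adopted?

Blum

Round 1: Weber vs Park — 3–6, Park advances.
Round 2: Park vs Osei — 4–5, Osei advances.
Round 3: Osei vs Blum — 2–7, Blum advances.
The agenda winner is Blum.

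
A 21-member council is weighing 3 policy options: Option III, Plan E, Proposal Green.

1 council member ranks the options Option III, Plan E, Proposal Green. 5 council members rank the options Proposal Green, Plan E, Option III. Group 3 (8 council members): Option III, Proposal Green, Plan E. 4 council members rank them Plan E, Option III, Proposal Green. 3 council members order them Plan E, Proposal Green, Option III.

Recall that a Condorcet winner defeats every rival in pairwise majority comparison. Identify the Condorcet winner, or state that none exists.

none

Check each pair by majority over 21 ballots:
Option III vs Plan E: Plan E, 12–9.
Option III vs Proposal Green: Option III, 13–8.
Plan E vs Proposal Green: 1+4+3 = 8 for Plan E, 13 for Proposal Green — Proposal Green by 13–8.
Every option loses at least once (Option III loses to Plan E; Plan E loses to Proposal Green; Proposal Green loses to Option III). The majority relation contains the cycle Option III > Proposal Green > Plan E > Option III, so there is no Condorcet winner.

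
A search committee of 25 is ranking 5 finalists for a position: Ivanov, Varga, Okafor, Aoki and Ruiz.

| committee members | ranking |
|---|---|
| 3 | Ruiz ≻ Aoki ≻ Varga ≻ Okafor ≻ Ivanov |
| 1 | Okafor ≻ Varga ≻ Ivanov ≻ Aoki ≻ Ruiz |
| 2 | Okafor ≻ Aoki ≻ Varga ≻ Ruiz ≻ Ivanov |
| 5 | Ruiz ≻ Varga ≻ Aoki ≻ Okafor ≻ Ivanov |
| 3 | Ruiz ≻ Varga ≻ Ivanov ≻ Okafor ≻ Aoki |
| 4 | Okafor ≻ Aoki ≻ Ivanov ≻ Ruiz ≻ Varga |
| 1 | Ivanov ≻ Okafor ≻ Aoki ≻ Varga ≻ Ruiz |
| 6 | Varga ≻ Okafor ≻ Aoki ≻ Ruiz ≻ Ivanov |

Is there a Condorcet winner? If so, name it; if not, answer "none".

none

Head-to-head results (25 committee members):
Ivanov–Varga: Varga 20–5.
Ivanov vs Okafor: Okafor wins 21–4.
Ivanov vs Aoki: Aoki wins 20–5.
Ivanov vs Ruiz: 6 to 19, Ruiz.
Varga vs Okafor: Varga is ranked higher on 3+5+3+6 = 17 ballots, Okafor on 8. Varga wins 17–8.
Varga vs Aoki: Varga wins 15–10.
Varga vs Ruiz: Ruiz, 15–10.
Okafor vs Aoki: 1+2+3+4+1+6 = 17 for Okafor, 8 for Aoki — Okafor by 17–8.
Okafor vs Ruiz: Okafor, 14–11.
Aoki vs Ruiz: Aoki, 14–11.
Each candidate drops at least one matchup (Ivanov loses to Varga; Varga loses to Ruiz; Okafor loses to Varga; Aoki loses to Varga; Ruiz loses to Okafor); the cycle Varga → Okafor → Ruiz → Varga rules out a Condorcet winner.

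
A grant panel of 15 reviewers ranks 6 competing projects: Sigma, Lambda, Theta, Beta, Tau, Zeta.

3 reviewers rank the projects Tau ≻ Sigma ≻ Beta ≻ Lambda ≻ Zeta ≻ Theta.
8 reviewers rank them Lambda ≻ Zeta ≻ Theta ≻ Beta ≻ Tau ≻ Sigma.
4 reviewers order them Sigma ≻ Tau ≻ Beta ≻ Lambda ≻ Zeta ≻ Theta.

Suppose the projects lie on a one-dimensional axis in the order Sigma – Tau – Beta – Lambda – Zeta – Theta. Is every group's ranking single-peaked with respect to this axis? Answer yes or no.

Axis positions: Sigma=1, Tau=2, Beta=3, Lambda=4, Zeta=5, Theta=6.
Group 1 (peak Tau at position 2): ranking walks positions 2-1-3-4-5-6, expanding outward from the peak — single-peaked.
Group 2 (peak Lambda at position 4): ranking walks positions 4-5-6-3-2-1, expanding outward from the peak — single-peaked.
Group 3 (peak Sigma at position 1): ranking walks positions 1-2-3-4-5-6, expanding outward from the peak — single-peaked.
Every ranking is single-peaked on this axis.

yes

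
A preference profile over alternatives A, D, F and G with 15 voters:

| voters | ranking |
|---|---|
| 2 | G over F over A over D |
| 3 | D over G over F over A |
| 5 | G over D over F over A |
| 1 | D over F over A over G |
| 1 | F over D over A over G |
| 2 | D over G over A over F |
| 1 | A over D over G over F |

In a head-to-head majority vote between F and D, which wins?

D

Ballots ranking F above D: 2 + 1 = 3.
Ballots ranking D above F: 15 − 3 = 12.
D wins the head-to-head 12–3.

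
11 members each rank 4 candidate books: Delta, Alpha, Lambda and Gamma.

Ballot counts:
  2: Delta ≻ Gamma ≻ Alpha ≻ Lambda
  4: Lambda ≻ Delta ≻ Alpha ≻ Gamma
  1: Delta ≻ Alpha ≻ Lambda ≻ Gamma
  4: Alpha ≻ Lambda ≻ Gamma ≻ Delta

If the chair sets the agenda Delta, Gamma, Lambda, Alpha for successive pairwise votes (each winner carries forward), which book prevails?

Alpha

Round 1: Delta vs Gamma — 7–4, Delta advances.
Round 2: Delta vs Lambda — 3–8, Lambda advances.
Round 3: Lambda vs Alpha — 4–7, Alpha advances.
The agenda winner is Alpha.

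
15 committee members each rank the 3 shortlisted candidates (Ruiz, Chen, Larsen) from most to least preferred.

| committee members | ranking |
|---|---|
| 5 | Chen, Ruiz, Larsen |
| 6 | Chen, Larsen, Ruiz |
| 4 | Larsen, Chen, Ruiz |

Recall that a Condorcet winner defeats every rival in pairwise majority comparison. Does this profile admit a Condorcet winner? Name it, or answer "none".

Chen

Head-to-head results (15 committee members):
Ruiz vs Chen: Chen wins 15–0.
Ruiz vs Larsen: Larsen wins 10–5.
Chen–Larsen: Chen 11–4.
Only Chen has no losses; Chen is the Condorcet winner.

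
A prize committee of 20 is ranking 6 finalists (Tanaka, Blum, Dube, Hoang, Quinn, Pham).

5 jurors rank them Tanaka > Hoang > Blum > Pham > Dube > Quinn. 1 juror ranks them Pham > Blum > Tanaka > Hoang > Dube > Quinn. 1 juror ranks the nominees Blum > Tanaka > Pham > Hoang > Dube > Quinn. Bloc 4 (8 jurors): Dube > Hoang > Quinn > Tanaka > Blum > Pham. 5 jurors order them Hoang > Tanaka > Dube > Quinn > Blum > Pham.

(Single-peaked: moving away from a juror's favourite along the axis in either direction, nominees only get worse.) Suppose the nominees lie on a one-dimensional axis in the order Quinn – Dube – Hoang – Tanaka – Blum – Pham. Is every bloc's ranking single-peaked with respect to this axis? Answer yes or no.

yes

Axis positions: Quinn=1, Dube=2, Hoang=3, Tanaka=4, Blum=5, Pham=6.
Bloc 1 (peak Tanaka at position 4): ranking walks positions 4-3-5-6-2-1, expanding outward from the peak — single-peaked.
Bloc 2 (peak Pham at position 6): ranking walks positions 6-5-4-3-2-1, expanding outward from the peak — single-peaked.
Bloc 3 (peak Blum at position 5): ranking walks positions 5-4-6-3-2-1, expanding outward from the peak — single-peaked.
Bloc 4 (peak Dube at position 2): ranking walks positions 2-3-1-4-5-6, expanding outward from the peak — single-peaked.
Bloc 5 (peak Hoang at position 3): ranking walks positions 3-4-2-1-5-6, expanding outward from the peak — single-peaked.
Every ranking is single-peaked on this axis.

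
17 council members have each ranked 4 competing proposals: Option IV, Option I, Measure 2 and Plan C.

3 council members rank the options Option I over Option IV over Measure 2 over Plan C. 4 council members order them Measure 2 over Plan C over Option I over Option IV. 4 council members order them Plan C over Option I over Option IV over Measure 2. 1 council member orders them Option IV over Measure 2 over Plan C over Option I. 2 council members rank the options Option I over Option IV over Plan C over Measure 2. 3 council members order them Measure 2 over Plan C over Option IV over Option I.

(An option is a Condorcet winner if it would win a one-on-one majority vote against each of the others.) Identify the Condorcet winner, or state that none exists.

none

Pairwise majorities:
Option IV vs Option I: Option IV is ranked higher on 1+3 = 4 ballots, Option I on 13. Option I wins 13–4.
Option IV vs Measure 2: Option IV is ranked higher on 3+4+1+2 = 10 ballots, Measure 2 on 7. Option IV wins 10–7.
Option IV vs Plan C: Option IV is ranked higher on 3+1+2 = 6 ballots, Plan C on 11. Plan C wins 11–6.
Option I vs Measure 2: Option I preferred on 3+4+2 = 9 ballots; Option I wins 9–8.
Option I vs Plan C: Option I is ranked higher on 3+2 = 5 ballots, Plan C on 12. Plan C wins 12–5.
Measure 2 vs Plan C: 11 to 6, Measure 2.
Each option drops at least one matchup (Option IV loses to Option I; Option I loses to Plan C; Measure 2 loses to Option IV; Plan C loses to Measure 2); the cycle Option IV → Measure 2 → Plan C → Option IV rules out a Condorcet winner.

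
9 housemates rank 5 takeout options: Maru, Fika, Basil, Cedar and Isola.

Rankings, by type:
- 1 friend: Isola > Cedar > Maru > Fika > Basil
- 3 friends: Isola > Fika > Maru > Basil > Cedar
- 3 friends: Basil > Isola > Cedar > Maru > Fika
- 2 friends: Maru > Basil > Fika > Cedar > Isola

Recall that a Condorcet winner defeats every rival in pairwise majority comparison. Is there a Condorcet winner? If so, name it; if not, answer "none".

none

Head-to-head results (9 friends):
Maru–Fika: Maru 6–3.
Maru–Basil: Maru 6–3.
Maru–Cedar: Maru 5–4.
Maru vs Isola: Maru preferred on 2 ballots; Isola wins 7–2.
Fika–Basil: Basil 5–4.
Fika vs Cedar: 3+2 = 5 for Fika, 4 for Cedar — Fika by 5–4.
Fika vs Isola: 2 to 7, Isola.
Basil vs Cedar: 8 to 1, Basil.
Basil–Isola: Basil 5–4.
Cedar–Isola: Isola 7–2.
Each restaurant drops at least one matchup (Maru loses to Isola; Fika loses to Maru; Basil loses to Maru; Cedar loses to Maru; Isola loses to Basil); the cycle Maru beats Basil beats Isola beats Maru rules out a Condorcet winner.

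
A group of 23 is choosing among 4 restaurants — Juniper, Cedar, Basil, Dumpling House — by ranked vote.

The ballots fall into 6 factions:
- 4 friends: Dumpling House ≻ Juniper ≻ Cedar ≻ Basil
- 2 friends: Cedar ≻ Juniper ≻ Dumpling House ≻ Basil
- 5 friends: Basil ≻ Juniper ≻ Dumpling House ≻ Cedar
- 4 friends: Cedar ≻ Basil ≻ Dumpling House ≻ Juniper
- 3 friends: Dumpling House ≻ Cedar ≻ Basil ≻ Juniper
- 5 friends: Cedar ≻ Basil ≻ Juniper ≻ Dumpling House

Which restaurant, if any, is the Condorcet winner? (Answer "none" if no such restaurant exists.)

Check each pair by majority over 23 ballots:
Juniper vs Cedar: Cedar, 14–9.
Juniper vs Basil: Basil wins 17–6.
Juniper vs Dumpling House: Juniper wins 12–11.
Cedar vs Basil: Cedar is ranked higher on 4+2+4+3+5 = 18 ballots, Basil on 5. Cedar wins 18–5.
Cedar vs Dumpling House: Cedar is ranked higher on 2+4+5 = 11 ballots, Dumpling House on 12. Dumpling House wins 12–11.
Basil vs Dumpling House: Basil, 14–9.
Every restaurant loses at least once (Juniper loses to Cedar; Cedar loses to Dumpling House; Basil loses to Cedar; Dumpling House loses to Juniper). The majority relation contains the cycle Juniper → Dumpling House → Cedar → Juniper, so there is no Condorcet winner.

none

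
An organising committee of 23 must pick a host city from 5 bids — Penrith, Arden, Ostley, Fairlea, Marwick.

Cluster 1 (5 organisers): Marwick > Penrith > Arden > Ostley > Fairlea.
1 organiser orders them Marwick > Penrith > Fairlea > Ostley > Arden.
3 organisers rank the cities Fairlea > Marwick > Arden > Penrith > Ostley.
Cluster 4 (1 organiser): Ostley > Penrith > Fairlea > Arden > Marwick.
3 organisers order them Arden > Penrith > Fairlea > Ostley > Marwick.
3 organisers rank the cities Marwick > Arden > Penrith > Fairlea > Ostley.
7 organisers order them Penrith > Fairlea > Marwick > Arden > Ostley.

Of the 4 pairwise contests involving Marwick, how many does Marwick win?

3

Marwick against each rival (23 organisers):
Marwick vs Penrith: Marwick wins 12–11.
Marwick vs Arden: 5+1+3+3+7 = 19 for Marwick, 4 for Arden — Marwick by 19–4.
Marwick vs Ostley: Marwick is ranked higher on 5+1+3+3+7 = 19 ballots, Ostley on 4. Marwick wins 19–4.
Marwick–Fairlea: Fairlea 14–9.
Marwick beats Penrith, Arden, Ostley; loses to Fairlea — 3 pairwise wins.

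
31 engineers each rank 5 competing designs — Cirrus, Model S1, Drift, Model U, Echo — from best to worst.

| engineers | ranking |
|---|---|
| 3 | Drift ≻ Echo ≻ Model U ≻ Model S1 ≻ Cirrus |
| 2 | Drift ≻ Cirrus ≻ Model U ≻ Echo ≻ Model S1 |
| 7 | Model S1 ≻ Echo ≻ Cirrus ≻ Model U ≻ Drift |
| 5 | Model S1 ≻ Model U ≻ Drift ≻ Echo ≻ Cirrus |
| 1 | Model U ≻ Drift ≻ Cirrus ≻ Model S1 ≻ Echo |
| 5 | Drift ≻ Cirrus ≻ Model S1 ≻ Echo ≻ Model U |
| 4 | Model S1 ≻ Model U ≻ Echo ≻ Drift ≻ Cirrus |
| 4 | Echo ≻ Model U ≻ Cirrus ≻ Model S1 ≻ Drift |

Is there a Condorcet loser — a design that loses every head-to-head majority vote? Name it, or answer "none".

Head-to-head results (31 engineers):
Cirrus vs Model S1: Model S1 wins 19–12.
Cirrus–Drift: Drift 20–11.
Cirrus vs Model U: 14 to 17, Model U.
Cirrus–Echo: Echo 23–8.
Model S1 vs Drift: Model S1, 20–11.
Model S1 vs Model U: Model S1 is ranked higher on 7+5+5+4 = 21 ballots, Model U on 10. Model S1 wins 21–10.
Model S1 vs Echo: Model S1 is ranked higher on 7+5+1+5+4 = 22 ballots, Echo on 9. Model S1 wins 22–9.
Drift vs Model U: Model U, 21–10.
Drift vs Echo: Drift preferred on 3+2+5+1+5 = 16 ballots; Drift wins 16–15.
Model U vs Echo: Echo, 19–12.
Only Cirrus has no wins; Cirrus is the Condorcet loser.

Cirrus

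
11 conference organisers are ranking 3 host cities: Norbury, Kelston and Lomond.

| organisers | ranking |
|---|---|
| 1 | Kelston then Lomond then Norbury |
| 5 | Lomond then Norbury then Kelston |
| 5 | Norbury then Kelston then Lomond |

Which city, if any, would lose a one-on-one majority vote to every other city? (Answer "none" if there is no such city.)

none

Head-to-head results (11 organisers):
Norbury vs Kelston: Norbury wins 10–1.
Norbury vs Lomond: Lomond wins 6–5.
Kelston–Lomond: Kelston 6–5.
No city is winless: Norbury beats Kelston; Kelston beats Lomond; Lomond beats Norbury. There is no Condorcet loser.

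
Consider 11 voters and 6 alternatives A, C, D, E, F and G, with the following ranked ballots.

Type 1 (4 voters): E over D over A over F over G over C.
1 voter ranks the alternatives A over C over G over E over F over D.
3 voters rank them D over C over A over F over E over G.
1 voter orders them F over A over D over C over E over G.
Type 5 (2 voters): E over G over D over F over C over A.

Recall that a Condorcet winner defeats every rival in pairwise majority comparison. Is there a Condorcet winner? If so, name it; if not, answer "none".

Pairwise majorities:
A vs C: A is ranked higher on 4+1+1 = 6 ballots, C on 5. A wins 6–5.
A vs D: A preferred on 1+1 = 2 ballots; D wins 9–2.
A vs E: E wins 6–5.
A vs F: 8 to 3, A.
A vs G: A, 9–2.
C–D: D 10–1.
C vs E: E wins 6–5.
C vs F: F wins 7–4.
C vs G: 1+3+1 = 5 for C, 6 for G — G by 6–5.
D vs E: 4 to 7, E.
D vs F: D, 9–2.
D vs G: D wins 8–3.
E vs F: E wins 7–4.
E–G: E 10–1.
F vs G: 8 to 3, F.
E wins every pairwise contest, so E is the Condorcet winner.

E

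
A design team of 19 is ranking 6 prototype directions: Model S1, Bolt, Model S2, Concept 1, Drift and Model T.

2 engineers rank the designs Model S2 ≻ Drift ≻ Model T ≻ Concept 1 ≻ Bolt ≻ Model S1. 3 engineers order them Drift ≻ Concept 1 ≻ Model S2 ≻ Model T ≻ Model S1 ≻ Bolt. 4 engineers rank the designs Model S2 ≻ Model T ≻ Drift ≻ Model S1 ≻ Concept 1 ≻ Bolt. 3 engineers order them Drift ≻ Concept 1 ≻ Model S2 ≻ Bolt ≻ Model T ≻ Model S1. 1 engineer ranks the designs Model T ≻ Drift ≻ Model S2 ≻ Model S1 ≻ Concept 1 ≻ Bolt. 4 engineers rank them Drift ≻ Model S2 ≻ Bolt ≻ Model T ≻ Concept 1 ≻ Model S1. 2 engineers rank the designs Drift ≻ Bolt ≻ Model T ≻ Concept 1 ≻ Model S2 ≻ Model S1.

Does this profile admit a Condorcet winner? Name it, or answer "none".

Pairwise majorities:
Model S1 vs Bolt: Model S1 is ranked higher on 3+4+1 = 8 ballots, Bolt on 11. Bolt wins 11–8.
Model S1 vs Model S2: 0 for Model S1, 19 for Model S2 — Model S2 by 19–0.
Model S1 vs Concept 1: 4+1 = 5 for Model S1, 14 for Concept 1 — Concept 1 by 14–5.
Model S1 vs Drift: Model S1 is ranked higher on 0 ballots, Drift on 19. Drift wins 19–0.
Model S1 vs Model T: Model S1 is ranked higher on 0 ballots, Model T on 19. Model T wins 19–0.
Bolt vs Model S2: 2 for Bolt, 17 for Model S2 — Model S2 by 17–2.
Bolt vs Concept 1: 4+2 = 6 for Bolt, 13 for Concept 1 — Concept 1 by 13–6.
Bolt vs Drift: Bolt preferred on 0 ballots; Drift wins 19–0.
Bolt vs Model T: Bolt is ranked higher on 3+4+2 = 9 ballots, Model T on 10. Model T wins 10–9.
Model S2 vs Concept 1: 11 to 8, Model S2.
Model S2 vs Drift: Model S2 is ranked higher on 2+4 = 6 ballots, Drift on 13. Drift wins 13–6.
Model S2 vs Model T: 2+3+4+3+4 = 16 for Model S2, 3 for Model T — Model S2 by 16–3.
Concept 1 vs Drift: Concept 1 preferred on 0 ballots; Drift wins 19–0.
Concept 1 vs Model T: Concept 1 is ranked higher on 3+3 = 6 ballots, Model T on 13. Model T wins 13–6.
Drift vs Model T: Drift is ranked higher on 2+3+3+4+2 = 14 ballots, Model T on 5. Drift wins 14–5.
Drift defeats every rival head-to-head and is the Condorcet winner.

Drift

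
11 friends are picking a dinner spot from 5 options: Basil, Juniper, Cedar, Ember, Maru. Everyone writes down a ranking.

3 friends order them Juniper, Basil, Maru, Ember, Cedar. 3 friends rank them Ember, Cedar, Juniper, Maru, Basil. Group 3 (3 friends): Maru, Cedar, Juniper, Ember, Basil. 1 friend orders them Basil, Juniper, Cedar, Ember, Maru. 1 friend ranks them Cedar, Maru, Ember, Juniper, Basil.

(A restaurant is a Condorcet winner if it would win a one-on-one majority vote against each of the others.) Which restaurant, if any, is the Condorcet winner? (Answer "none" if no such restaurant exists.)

none

Head-to-head results (11 friends):
Basil vs Juniper: Basil is ranked higher on 1 ballot, Juniper on 10. Juniper wins 10–1.
Basil vs Cedar: Basil is ranked higher on 3+1 = 4 ballots, Cedar on 7. Cedar wins 7–4.
Basil vs Ember: 4 to 7, Ember.
Basil vs Maru: Basil preferred on 3+1 = 4 ballots; Maru wins 7–4.
Juniper vs Cedar: 4 to 7, Cedar.
Juniper vs Ember: Juniper preferred on 3+3+1 = 7 ballots; Juniper wins 7–4.
Juniper vs Maru: Juniper preferred on 3+3+1 = 7 ballots; Juniper wins 7–4.
Cedar vs Ember: 3+1+1 = 5 for Cedar, 6 for Ember — Ember by 6–5.
Cedar vs Maru: 3+1+1 = 5 for Cedar, 6 for Maru — Maru by 6–5.
Ember vs Maru: Ember preferred on 3+1 = 4 ballots; Maru wins 7–4.
No restaurant is unbeaten: Basil loses to Juniper; Juniper loses to Cedar; Cedar loses to Ember; Ember loses to Juniper; Maru loses to Juniper. In particular Juniper > Ember > Cedar > Juniper is a majority cycle — no Condorcet winner exists.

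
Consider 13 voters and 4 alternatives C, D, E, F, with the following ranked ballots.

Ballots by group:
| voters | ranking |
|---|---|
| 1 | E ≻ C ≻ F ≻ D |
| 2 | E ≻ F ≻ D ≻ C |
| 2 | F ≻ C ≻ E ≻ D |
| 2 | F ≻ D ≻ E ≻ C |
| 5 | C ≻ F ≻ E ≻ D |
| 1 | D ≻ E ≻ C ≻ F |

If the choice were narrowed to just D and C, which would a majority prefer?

C

Ballots ranking D above C: 2 + 2 + 1 = 5.
Ballots ranking C above D: 13 − 5 = 8.
C wins the head-to-head 8–5.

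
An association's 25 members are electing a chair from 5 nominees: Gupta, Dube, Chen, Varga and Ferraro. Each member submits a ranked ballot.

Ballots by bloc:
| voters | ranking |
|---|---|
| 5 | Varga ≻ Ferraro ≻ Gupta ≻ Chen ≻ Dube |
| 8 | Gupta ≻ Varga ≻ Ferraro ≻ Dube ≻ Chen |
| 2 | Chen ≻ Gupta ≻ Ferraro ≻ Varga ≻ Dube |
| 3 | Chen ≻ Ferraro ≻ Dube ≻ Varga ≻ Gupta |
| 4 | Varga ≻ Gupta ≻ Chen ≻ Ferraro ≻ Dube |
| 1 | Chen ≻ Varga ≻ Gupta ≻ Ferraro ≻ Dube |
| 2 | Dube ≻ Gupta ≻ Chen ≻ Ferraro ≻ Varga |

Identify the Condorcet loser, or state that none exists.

Dube

Pairwise majorities:
Gupta–Dube: Gupta 20–5.
Gupta–Chen: Gupta 19–6.
Gupta vs Varga: Gupta preferred on 8+2+2 = 12 ballots; Varga wins 13–12.
Gupta vs Ferraro: Gupta is ranked higher on 8+2+4+1+2 = 17 ballots, Ferraro on 8. Gupta wins 17–8.
Dube vs Chen: 10 to 15, Chen.
Dube vs Varga: Varga wins 20–5.
Dube vs Ferraro: Dube is ranked higher on 2 ballots, Ferraro on 23. Ferraro wins 23–2.
Chen vs Varga: Varga wins 17–8.
Chen vs Ferraro: Ferraro, 13–12.
Varga vs Ferraro: Varga wins 18–7.
Dube loses to every other candidate — it is the Condorcet loser.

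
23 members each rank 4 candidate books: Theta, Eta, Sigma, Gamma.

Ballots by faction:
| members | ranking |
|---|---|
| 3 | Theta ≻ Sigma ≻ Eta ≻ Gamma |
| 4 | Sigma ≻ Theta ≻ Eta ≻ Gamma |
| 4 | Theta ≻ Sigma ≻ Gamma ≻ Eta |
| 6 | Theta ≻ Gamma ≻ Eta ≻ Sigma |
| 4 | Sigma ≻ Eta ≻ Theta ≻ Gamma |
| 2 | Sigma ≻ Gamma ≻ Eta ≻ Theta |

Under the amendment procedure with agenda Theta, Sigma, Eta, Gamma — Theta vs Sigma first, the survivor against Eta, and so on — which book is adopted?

Theta

Round 1: Theta vs Sigma — 13–10, Theta advances.
Round 2: Theta vs Eta — 17–6, Theta advances.
Round 3: Theta vs Gamma — 21–2, Theta advances.
Theta survives the agenda.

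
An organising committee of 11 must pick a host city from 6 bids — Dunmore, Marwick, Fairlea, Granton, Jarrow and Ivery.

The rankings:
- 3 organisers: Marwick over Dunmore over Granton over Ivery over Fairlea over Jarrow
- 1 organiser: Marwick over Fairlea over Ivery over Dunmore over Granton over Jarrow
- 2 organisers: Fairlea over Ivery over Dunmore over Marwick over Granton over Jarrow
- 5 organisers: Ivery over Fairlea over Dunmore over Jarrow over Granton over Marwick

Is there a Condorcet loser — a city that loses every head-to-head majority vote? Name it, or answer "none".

Jarrow

Head-to-head results (11 organisers):
Dunmore–Marwick: Dunmore 7–4.
Dunmore vs Fairlea: 3 to 8, Fairlea.
Dunmore vs Granton: 11 to 0, Dunmore.
Dunmore vs Jarrow: Dunmore wins 11–0.
Dunmore vs Ivery: 3 to 8, Ivery.
Marwick–Fairlea: Fairlea 7–4.
Marwick vs Granton: 6 to 5, Marwick.
Marwick vs Jarrow: 3+1+2 = 6 for Marwick, 5 for Jarrow — Marwick by 6–5.
Marwick–Ivery: Ivery 7–4.
Fairlea vs Granton: Fairlea, 8–3.
Fairlea vs Jarrow: 3+1+2+5 = 11 for Fairlea, 0 for Jarrow — Fairlea by 11–0.
Fairlea vs Ivery: Ivery wins 8–3.
Granton vs Jarrow: Granton is ranked higher on 3+1+2 = 6 ballots, Jarrow on 5. Granton wins 6–5.
Granton vs Ivery: Granton preferred on 3 ballots; Ivery wins 8–3.
Jarrow vs Ivery: 0 for Jarrow, 11 for Ivery — Ivery by 11–0.
Jarrow is beaten in every head-to-head and is the Condorcet loser.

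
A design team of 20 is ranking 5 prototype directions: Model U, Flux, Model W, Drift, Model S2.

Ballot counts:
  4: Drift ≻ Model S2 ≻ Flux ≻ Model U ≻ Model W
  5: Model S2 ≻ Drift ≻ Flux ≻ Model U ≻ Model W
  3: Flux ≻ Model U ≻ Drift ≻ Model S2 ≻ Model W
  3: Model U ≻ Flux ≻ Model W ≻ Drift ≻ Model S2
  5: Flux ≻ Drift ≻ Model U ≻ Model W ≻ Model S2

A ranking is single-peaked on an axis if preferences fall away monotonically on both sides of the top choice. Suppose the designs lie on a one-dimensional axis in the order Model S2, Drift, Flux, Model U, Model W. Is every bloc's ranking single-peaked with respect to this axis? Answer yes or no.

Axis positions: Model S2=1, Drift=2, Flux=3, Model U=4, Model W=5.
Bloc 1 (peak Drift at position 2): ranking walks positions 2-1-3-4-5, expanding outward from the peak — single-peaked.
Bloc 2 (peak Model S2 at position 1): ranking walks positions 1-2-3-4-5, expanding outward from the peak — single-peaked.
Bloc 3 (peak Flux at position 3): ranking walks positions 3-4-2-1-5, expanding outward from the peak — single-peaked.
Bloc 4 (peak Model U at position 4): ranking walks positions 4-3-5-2-1, expanding outward from the peak — single-peaked.
Bloc 5 (peak Flux at position 3): ranking walks positions 3-2-4-5-1, expanding outward from the peak — single-peaked.
Every ranking is single-peaked on this axis.

yes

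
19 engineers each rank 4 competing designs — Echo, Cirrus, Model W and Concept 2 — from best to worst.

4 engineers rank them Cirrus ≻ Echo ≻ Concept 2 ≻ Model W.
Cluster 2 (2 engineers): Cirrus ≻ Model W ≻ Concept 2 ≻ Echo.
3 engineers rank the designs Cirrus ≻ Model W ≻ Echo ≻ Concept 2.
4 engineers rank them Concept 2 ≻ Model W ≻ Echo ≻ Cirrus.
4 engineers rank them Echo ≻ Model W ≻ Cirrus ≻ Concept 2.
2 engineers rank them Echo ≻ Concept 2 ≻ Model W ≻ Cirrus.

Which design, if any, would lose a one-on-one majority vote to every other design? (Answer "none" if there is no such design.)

Head-to-head results (19 engineers):
Echo–Cirrus: Echo 10–9.
Echo vs Model W: Echo is ranked higher on 4+4+2 = 10 ballots, Model W on 9. Echo wins 10–9.
Echo–Concept 2: Echo 13–6.
Cirrus vs Model W: Cirrus preferred on 4+2+3 = 9 ballots; Model W wins 10–9.
Cirrus vs Concept 2: Cirrus, 13–6.
Model W vs Concept 2: Concept 2 wins 10–9.
Every design wins at least one matchup (Echo beats Cirrus; Cirrus beats Concept 2; Model W beats Cirrus; Concept 2 beats Model W), so there is no Condorcet loser.

none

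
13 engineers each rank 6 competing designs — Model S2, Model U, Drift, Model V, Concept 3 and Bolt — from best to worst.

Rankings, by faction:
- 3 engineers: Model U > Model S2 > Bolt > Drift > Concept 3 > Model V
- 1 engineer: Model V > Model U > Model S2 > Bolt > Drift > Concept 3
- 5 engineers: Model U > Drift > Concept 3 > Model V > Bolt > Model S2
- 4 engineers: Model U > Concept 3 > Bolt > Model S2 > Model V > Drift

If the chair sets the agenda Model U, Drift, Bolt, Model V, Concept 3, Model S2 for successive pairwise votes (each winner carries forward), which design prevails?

Model U

Round 1: Model U vs Drift — 13–0, Model U advances.
Round 2: Model U vs Bolt — 13–0, Model U advances.
Round 3: Model U vs Model V — 12–1, Model U advances.
Round 4: Model U vs Concept 3 — 13–0, Model U advances.
Round 5: Model U vs Model S2 — 13–0, Model U advances.
Model U survives the agenda.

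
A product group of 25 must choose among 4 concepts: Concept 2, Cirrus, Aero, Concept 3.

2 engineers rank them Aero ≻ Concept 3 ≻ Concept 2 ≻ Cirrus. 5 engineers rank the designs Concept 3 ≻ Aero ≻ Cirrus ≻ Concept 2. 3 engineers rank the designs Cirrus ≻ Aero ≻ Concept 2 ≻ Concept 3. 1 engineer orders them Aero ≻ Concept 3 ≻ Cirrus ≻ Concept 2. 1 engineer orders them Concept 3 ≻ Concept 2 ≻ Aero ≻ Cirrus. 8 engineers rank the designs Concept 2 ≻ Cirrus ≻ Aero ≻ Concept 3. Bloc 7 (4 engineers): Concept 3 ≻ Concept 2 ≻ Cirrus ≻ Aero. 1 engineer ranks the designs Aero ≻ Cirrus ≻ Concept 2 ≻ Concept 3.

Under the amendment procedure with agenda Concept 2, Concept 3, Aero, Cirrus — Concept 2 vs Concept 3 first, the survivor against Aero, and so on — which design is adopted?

Round 1: Concept 2 vs Concept 3 — 12–13, Concept 3 advances.
Round 2: Concept 3 vs Aero — 10–15, Aero advances.
Round 3: Aero vs Cirrus — 10–15, Cirrus advances.
Cirrus survives the agenda.

Cirrus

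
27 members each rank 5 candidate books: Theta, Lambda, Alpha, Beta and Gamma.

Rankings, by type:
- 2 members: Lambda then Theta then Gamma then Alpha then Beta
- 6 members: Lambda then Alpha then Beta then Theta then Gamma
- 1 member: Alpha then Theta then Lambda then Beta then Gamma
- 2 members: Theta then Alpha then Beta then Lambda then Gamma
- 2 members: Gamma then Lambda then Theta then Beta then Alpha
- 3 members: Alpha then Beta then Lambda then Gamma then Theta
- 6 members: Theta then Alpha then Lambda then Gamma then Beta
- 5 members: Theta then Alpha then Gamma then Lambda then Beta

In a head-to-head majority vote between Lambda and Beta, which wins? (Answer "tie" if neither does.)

Ballots ranking Lambda above Beta: 2 + 6 + 1 + 2 + 6 + 5 = 22.
Ballots ranking Beta above Lambda: 27 − 22 = 5.
Lambda wins the head-to-head 22–5.

Lambda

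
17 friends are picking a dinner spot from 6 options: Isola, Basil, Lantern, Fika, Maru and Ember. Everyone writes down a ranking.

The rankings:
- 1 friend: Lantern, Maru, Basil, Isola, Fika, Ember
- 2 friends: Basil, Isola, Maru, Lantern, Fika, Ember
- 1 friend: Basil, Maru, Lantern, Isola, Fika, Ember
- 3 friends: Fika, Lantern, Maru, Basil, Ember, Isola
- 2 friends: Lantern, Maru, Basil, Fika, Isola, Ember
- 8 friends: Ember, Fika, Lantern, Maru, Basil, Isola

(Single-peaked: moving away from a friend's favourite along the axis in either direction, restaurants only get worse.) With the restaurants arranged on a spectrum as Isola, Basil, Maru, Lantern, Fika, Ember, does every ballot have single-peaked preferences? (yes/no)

yes

Axis positions: Isola=1, Basil=2, Maru=3, Lantern=4, Fika=5, Ember=6.
Group 1 (peak Lantern at position 4): ranking walks positions 4-3-2-1-5-6, expanding outward from the peak — single-peaked.
Group 2 (peak Basil at position 2): ranking walks positions 2-1-3-4-5-6, expanding outward from the peak — single-peaked.
Group 3 (peak Basil at position 2): ranking walks positions 2-3-4-1-5-6, expanding outward from the peak — single-peaked.
Group 4 (peak Fika at position 5): ranking walks positions 5-4-3-2-6-1, expanding outward from the peak — single-peaked.
Group 5 (peak Lantern at position 4): ranking walks positions 4-3-2-5-1-6, expanding outward from the peak — single-peaked.
Group 6 (peak Ember at position 6): ranking walks positions 6-5-4-3-2-1, expanding outward from the peak — single-peaked.
Every ranking is single-peaked on this axis.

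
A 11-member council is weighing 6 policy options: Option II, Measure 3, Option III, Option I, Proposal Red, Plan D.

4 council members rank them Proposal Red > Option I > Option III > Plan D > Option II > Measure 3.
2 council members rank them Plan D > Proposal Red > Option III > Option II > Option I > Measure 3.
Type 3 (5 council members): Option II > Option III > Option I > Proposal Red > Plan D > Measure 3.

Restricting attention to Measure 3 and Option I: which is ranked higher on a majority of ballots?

Option I

No ballot ranks Measure 3 above Option I: 0.
Ballots ranking Option I above Measure 3: 11 − 0 = 11.
Option I wins the head-to-head 11–0.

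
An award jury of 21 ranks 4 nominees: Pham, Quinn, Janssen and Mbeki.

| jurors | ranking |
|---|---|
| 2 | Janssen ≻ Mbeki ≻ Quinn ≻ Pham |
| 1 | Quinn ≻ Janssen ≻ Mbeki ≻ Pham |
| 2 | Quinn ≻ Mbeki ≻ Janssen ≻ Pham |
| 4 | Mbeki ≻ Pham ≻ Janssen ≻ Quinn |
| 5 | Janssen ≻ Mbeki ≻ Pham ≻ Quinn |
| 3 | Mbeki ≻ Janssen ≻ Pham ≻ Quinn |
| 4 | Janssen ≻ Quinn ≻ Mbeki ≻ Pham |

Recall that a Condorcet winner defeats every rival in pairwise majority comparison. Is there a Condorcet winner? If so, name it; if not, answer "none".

Head-to-head results (21 jurors):
Pham vs Quinn: Pham, 12–9.
Pham vs Janssen: Janssen wins 17–4.
Pham vs Mbeki: Mbeki wins 21–0.
Quinn vs Janssen: Janssen, 18–3.
Quinn–Mbeki: Mbeki 14–7.
Janssen vs Mbeki: Janssen wins 12–9.
Janssen beats each of Pham, Quinn, Mbeki — Janssen is the Condorcet winner.

Janssen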